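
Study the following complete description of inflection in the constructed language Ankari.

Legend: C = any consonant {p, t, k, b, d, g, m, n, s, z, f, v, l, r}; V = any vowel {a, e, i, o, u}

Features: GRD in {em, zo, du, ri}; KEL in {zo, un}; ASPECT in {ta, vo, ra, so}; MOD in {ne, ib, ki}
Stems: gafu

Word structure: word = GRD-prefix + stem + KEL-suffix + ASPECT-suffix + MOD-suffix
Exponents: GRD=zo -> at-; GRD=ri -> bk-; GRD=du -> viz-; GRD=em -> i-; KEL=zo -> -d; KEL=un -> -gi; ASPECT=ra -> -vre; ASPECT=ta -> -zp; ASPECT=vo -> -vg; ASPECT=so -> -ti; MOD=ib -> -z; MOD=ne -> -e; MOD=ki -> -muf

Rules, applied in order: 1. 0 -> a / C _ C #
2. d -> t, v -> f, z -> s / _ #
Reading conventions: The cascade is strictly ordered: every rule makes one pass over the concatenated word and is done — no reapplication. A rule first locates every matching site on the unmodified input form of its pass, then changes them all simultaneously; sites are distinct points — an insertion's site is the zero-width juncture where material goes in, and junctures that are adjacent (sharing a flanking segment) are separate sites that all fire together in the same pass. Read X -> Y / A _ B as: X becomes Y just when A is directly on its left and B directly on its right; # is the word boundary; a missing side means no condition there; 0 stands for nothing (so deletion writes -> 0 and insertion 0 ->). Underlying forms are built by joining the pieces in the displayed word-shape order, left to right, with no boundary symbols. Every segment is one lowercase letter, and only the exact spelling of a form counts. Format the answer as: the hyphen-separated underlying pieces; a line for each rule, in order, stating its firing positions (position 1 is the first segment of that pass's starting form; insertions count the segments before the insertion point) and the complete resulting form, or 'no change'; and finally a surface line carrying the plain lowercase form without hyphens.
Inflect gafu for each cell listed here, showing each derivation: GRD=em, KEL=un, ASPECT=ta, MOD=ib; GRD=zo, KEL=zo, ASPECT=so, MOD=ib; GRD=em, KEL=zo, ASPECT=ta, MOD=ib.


cell GRD=em, KEL=un, ASPECT=ta, MOD=ib:
underlying: i-gafu-gi-zp-z
1. 0 -> a / C _ C #: inserts after position(s) 9: igafugizpaz
2. d -> t, v -> f, z -> s / _ #: fires at position(s) 11: igafugizpas
surface: igafugizpas

cell GRD=zo, KEL=zo, ASPECT=so, MOD=ib:
underlying: at-gafu-d-ti-z
1. 0 -> a / C _ C #: no change
2. d -> t, v -> f, z -> s / _ #: fires at position(s) 10: atgafudtis
surface: atgafudtis

cell GRD=em, KEL=zo, ASPECT=ta, MOD=ib:
underlying: i-gafu-d-zp-z
1. 0 -> a / C _ C #: inserts after position(s) 8: igafudzpaz
2. d -> t, v -> f, z -> s / _ #: fires at position(s) 10: igafudzpas
surface: igafudzpas


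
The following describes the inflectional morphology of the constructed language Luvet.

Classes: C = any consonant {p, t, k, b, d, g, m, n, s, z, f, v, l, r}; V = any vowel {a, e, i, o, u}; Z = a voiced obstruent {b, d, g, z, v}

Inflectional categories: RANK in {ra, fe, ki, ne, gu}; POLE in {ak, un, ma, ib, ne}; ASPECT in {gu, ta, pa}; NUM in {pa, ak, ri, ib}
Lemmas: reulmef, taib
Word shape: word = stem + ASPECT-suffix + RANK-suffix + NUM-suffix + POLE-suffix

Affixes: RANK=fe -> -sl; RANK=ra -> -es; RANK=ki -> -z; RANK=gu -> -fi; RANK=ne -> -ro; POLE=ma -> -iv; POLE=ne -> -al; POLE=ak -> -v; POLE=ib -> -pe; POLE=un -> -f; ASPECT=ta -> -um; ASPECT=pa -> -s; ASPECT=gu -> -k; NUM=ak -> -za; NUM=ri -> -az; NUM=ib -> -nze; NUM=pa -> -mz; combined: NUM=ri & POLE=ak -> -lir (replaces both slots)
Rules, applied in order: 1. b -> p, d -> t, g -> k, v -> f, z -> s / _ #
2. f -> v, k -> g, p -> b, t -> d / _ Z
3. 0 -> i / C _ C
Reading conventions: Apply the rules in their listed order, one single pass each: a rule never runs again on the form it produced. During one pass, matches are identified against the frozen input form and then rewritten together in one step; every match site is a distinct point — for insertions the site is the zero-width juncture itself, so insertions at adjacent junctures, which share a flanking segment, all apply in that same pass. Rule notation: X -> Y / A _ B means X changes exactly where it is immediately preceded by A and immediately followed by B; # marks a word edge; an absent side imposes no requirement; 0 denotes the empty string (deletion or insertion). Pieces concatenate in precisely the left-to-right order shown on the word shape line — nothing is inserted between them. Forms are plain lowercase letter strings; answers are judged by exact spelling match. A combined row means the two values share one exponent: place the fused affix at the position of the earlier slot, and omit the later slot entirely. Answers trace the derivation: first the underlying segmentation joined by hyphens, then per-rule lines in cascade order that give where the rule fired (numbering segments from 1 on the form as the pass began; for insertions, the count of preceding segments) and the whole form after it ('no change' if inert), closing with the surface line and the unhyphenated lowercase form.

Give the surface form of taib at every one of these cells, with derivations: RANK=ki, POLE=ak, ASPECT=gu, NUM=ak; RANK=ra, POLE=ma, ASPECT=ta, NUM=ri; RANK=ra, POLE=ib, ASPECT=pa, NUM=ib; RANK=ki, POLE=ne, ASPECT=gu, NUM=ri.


cell RANK=ki, POLE=ak, ASPECT=gu, NUM=ak:
underlying: taib-k-z-za-v
1. b -> p, d -> t, g -> k, v -> f, z -> s / _ #: fires at position(s) 9: taibkzzaf
2. f -> v, k -> g, p -> b, t -> d / _ Z: fires at position(s) 5: taibgzzaf
3. 0 -> i / C _ C: inserts after position(s) 4, 5, 6: taibigizizaf
surface: taibigizizaf

cell RANK=ra, POLE=ma, ASPECT=ta, NUM=ri:
underlying: taib-um-es-az-iv
1. b -> p, d -> t, g -> k, v -> f, z -> s / _ #: fires at position(s) 12: taibumesazif
2. f -> v, k -> g, p -> b, t -> d / _ Z: no change
3. 0 -> i / C _ C: no change
surface: taibumesazif

cell RANK=ra, POLE=ib, ASPECT=pa, NUM=ib:
underlying: taib-s-es-nze-pe
1. b -> p, d -> t, g -> k, v -> f, z -> s / _ #: no change
2. f -> v, k -> g, p -> b, t -> d / _ Z: no change
3. 0 -> i / C _ C: inserts after position(s) 4, 7, 8: taibisesinizepe
surface: taibisesinizepe

cell RANK=ki, POLE=ne, ASPECT=gu, NUM=ri:
underlying: taib-k-z-az-al
1. b -> p, d -> t, g -> k, v -> f, z -> s / _ #: no change
2. f -> v, k -> g, p -> b, t -> d / _ Z: fires at position(s) 5: taibgzazal
3. 0 -> i / C _ C: inserts after position(s) 4, 5: taibigizazal
surface: taibigizazal


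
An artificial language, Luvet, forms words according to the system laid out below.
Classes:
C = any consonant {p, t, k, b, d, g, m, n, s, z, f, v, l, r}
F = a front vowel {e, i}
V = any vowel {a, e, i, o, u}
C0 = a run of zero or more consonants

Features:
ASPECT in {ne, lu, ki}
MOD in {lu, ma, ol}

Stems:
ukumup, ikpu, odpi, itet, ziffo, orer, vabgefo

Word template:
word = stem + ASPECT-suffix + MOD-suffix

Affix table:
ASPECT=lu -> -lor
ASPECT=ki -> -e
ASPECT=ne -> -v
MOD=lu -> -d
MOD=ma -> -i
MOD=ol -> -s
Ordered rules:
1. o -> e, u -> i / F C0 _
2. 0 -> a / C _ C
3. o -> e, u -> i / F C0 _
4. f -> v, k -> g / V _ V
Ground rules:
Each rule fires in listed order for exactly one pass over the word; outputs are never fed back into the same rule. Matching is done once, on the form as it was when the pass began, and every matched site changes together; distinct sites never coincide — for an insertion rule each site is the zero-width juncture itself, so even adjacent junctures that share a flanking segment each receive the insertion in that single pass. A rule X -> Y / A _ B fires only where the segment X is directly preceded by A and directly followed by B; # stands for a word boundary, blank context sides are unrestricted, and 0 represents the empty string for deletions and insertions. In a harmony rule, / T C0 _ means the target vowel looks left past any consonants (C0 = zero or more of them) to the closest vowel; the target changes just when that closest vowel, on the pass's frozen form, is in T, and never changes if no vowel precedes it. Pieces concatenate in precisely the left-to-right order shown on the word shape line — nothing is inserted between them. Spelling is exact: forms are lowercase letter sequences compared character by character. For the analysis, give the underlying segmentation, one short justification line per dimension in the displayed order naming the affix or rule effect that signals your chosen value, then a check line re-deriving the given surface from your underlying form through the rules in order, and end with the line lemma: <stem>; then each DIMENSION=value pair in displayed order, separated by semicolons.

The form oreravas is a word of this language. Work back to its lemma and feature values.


underlying: orer-v-s
ASPECT=ne - signalled by the affix -v
MOD=ol - signalled by the affix -s
check: orervs -> orervs -> oreravas -> oreravas -> oreravas
lemma: orer; ASPECT=ne; MOD=ol


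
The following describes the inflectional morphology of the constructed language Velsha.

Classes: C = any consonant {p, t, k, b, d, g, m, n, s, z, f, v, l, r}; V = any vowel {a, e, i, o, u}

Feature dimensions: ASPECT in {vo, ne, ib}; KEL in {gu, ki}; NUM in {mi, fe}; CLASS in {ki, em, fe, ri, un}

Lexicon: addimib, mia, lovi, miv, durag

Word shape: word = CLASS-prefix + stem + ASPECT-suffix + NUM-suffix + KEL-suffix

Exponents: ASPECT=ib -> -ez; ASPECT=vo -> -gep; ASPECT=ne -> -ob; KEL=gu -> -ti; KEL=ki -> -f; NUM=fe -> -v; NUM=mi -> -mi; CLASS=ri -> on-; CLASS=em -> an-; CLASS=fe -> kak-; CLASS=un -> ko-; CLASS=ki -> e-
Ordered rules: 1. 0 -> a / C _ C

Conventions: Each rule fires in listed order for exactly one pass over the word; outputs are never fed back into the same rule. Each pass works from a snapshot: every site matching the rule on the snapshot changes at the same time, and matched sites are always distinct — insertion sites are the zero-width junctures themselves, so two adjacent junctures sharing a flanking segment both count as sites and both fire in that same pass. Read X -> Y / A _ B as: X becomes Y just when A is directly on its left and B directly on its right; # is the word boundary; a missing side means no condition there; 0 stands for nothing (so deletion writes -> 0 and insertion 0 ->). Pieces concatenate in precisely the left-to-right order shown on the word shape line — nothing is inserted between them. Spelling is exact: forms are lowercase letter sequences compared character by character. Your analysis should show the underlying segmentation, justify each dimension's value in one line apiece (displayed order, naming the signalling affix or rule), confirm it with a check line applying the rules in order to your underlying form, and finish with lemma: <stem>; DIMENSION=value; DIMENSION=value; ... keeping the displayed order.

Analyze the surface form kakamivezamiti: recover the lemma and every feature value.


underlying: kak-miv-ez-mi-ti
ASPECT=ib - signalled by the affix -ez
KEL=gu - signalled by the affix -ti
NUM=mi - signalled by the affix -mi
CLASS=fe - signalled by the affix kak-
check: kakmivezmiti -> kakamivezamiti
lemma: miv; ASPECT=ib; KEL=gu; NUM=mi; CLASS=fe


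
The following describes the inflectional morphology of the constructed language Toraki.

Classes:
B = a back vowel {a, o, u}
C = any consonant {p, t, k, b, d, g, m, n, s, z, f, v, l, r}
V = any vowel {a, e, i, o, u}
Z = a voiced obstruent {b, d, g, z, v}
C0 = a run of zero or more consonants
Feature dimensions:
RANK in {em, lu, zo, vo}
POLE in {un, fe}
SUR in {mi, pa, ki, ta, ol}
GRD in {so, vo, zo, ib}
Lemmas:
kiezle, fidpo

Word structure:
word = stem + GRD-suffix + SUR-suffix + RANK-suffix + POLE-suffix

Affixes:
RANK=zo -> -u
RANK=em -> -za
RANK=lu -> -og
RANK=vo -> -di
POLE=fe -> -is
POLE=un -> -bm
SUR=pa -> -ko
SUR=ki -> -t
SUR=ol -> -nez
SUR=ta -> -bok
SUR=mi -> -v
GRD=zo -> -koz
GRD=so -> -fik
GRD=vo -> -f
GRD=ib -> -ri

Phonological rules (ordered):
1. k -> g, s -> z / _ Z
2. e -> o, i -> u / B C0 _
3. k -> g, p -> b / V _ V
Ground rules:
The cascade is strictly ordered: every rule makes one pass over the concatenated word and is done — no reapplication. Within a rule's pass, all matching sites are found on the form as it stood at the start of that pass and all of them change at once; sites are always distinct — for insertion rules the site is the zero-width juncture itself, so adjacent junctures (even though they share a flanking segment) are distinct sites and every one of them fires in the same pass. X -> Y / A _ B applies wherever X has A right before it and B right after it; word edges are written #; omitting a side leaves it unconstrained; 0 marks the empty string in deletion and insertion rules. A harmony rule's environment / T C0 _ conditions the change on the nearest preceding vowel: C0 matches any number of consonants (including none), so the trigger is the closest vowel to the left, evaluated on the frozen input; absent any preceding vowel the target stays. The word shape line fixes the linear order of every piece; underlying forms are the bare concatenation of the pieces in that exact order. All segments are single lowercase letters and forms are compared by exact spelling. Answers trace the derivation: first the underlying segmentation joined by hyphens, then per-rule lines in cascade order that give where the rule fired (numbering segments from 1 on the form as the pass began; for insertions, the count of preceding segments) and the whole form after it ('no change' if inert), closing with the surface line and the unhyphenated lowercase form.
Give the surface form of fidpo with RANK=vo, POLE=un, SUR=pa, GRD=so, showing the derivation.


underlying: fidpo-fik-ko-di-bm
1. k -> g, s -> z / _ Z: no change
2. e -> o, i -> u / B C0 _: fires at position(s) 7, 12: fidpofukkodubm
3. k -> g, p -> b / V _ V: no change
surface: fidpofukkodubm


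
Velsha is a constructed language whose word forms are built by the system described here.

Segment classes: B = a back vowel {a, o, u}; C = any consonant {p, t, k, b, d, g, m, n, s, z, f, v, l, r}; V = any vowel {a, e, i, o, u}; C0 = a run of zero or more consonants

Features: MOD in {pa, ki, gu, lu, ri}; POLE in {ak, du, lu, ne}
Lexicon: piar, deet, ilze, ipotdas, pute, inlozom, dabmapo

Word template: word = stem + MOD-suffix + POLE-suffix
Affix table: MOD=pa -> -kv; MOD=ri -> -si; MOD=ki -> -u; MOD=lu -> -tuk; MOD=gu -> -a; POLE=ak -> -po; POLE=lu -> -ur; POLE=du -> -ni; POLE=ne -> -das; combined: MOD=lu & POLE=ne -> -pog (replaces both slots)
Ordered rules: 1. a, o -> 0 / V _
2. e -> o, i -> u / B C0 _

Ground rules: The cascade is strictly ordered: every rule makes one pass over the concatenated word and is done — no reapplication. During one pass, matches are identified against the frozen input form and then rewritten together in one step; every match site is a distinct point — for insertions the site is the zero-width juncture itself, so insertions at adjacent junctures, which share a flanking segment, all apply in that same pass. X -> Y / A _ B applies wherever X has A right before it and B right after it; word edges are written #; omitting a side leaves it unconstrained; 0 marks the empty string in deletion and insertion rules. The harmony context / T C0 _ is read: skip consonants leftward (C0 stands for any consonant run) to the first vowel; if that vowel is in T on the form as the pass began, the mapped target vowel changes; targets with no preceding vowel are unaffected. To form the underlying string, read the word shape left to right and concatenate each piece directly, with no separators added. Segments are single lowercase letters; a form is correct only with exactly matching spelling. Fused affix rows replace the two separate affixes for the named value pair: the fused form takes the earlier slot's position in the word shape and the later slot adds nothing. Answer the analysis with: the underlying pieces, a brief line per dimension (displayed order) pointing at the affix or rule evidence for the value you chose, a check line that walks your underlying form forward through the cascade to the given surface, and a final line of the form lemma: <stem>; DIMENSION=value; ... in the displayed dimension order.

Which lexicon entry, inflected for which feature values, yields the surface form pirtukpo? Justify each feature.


underlying: piar-tuk-po
MOD=lu - signalled by the affix -tuk
POLE=ak - signalled by the affix -po
check: piartukpo -> pirtukpo -> pirtukpo
lemma: piar; MOD=lu; POLE=ak


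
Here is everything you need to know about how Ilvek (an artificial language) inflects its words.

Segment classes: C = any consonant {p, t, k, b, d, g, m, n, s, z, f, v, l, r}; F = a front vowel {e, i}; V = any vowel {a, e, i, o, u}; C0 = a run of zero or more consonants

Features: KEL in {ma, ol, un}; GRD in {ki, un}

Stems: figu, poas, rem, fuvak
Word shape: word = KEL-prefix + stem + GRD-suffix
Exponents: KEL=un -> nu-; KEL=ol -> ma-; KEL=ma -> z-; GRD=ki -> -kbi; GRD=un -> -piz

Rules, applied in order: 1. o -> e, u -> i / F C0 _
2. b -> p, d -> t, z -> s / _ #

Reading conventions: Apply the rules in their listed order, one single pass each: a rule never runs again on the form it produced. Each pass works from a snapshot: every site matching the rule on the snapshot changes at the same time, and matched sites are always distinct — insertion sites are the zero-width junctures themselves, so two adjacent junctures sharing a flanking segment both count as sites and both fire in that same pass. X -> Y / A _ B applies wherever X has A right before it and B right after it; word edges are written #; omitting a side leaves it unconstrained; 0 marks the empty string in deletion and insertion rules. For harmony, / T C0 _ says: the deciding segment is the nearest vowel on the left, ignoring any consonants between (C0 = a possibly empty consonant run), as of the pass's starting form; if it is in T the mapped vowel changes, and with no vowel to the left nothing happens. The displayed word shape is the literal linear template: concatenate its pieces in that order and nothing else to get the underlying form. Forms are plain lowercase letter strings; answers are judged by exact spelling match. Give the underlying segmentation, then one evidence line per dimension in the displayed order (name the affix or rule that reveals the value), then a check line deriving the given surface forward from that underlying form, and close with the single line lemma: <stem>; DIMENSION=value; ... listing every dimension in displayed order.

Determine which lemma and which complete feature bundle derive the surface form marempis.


underlying: ma-rem-piz
KEL=ol - signalled by the affix ma-
GRD=un - signalled by the affix -piz
check: marempiz -> marempiz -> marempis
lemma: rem; KEL=ol; GRD=un


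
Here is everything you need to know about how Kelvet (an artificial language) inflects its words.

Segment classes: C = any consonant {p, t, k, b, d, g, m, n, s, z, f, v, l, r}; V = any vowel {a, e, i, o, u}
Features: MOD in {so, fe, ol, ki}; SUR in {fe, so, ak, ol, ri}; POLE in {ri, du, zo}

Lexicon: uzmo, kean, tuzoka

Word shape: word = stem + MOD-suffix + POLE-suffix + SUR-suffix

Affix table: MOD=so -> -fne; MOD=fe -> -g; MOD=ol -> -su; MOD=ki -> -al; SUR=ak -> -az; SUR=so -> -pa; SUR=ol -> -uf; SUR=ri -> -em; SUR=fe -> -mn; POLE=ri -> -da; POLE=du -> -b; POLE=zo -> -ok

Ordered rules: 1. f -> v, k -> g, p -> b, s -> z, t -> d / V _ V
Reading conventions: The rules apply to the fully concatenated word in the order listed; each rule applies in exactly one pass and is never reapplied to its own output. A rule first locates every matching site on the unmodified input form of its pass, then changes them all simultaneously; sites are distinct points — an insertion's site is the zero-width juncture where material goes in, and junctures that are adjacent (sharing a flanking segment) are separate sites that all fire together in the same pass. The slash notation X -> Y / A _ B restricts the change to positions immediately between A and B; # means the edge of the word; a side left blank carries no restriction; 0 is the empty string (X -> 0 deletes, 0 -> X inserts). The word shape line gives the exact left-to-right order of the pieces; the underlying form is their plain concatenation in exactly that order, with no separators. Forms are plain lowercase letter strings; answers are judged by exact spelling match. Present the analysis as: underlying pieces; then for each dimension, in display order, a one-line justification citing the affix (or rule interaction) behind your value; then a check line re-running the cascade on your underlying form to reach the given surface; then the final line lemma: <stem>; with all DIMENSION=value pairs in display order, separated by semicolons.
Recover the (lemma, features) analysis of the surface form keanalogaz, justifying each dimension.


underlying: kean-al-ok-az
MOD=ki - signalled by the affix -al
SUR=ak - signalled by the affix -az
POLE=zo - signalled by the affix -ok
check: keanalokaz -> keanalogaz
lemma: kean; MOD=ki; SUR=ak; POLE=zo


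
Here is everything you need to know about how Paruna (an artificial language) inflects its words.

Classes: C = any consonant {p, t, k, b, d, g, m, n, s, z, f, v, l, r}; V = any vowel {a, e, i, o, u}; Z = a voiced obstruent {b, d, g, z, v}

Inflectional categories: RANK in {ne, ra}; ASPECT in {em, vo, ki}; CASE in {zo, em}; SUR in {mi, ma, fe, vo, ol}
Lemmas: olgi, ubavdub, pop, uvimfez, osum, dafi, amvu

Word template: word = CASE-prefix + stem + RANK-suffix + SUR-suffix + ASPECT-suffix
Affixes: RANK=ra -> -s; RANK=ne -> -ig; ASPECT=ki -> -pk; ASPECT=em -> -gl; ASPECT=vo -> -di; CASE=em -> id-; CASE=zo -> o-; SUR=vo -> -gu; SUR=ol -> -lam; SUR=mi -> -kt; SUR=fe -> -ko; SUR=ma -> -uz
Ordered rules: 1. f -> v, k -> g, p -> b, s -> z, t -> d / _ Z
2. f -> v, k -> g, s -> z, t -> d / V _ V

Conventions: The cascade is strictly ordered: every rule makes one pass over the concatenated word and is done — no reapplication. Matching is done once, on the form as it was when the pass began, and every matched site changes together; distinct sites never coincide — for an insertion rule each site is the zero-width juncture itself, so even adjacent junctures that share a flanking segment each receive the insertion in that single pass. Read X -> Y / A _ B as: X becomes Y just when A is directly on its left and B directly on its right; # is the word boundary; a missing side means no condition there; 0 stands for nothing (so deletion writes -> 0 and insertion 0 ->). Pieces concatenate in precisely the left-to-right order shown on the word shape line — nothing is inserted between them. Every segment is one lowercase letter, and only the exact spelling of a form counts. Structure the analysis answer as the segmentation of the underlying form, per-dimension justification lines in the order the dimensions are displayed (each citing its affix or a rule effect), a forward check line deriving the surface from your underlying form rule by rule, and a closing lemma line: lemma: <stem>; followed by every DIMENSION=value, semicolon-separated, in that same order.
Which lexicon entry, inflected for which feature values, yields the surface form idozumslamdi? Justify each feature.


underlying: id-osum-s-lam-di
RANK=ra - signalled by the affix -s
ASPECT=vo - signalled by the affix -di
CASE=em - signalled by the affix id-
SUR=ol - signalled by the affix -lam
check: idosumslamdi -> idosumslamdi -> idozumslamdi
lemma: osum; RANK=ra; ASPECT=vo; CASE=em; SUR=ol


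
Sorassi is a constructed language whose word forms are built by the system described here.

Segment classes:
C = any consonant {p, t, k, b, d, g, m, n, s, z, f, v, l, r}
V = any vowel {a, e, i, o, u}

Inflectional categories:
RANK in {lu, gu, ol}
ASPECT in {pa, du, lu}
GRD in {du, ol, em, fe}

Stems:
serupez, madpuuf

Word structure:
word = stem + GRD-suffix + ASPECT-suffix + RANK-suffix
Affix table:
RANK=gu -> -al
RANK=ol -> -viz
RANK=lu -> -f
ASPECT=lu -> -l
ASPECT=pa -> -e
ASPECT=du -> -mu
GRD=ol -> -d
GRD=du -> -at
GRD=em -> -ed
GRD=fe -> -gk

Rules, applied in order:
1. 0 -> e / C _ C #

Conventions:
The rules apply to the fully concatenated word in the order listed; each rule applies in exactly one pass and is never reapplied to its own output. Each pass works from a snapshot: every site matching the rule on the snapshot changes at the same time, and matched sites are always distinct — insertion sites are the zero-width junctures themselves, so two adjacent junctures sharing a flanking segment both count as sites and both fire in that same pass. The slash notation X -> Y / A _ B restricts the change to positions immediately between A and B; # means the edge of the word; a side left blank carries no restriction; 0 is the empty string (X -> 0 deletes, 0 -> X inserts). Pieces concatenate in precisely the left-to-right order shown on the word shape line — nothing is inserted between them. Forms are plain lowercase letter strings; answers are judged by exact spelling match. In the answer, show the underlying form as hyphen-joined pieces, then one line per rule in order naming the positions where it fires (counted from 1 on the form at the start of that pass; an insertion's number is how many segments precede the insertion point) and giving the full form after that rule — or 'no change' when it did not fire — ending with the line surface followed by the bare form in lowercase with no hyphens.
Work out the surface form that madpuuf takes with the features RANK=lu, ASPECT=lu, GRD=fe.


underlying: madpuuf-gk-l-f
1. 0 -> e / C _ C #: inserts after position(s) 10: madpuufgklef
surface: madpuufgklef


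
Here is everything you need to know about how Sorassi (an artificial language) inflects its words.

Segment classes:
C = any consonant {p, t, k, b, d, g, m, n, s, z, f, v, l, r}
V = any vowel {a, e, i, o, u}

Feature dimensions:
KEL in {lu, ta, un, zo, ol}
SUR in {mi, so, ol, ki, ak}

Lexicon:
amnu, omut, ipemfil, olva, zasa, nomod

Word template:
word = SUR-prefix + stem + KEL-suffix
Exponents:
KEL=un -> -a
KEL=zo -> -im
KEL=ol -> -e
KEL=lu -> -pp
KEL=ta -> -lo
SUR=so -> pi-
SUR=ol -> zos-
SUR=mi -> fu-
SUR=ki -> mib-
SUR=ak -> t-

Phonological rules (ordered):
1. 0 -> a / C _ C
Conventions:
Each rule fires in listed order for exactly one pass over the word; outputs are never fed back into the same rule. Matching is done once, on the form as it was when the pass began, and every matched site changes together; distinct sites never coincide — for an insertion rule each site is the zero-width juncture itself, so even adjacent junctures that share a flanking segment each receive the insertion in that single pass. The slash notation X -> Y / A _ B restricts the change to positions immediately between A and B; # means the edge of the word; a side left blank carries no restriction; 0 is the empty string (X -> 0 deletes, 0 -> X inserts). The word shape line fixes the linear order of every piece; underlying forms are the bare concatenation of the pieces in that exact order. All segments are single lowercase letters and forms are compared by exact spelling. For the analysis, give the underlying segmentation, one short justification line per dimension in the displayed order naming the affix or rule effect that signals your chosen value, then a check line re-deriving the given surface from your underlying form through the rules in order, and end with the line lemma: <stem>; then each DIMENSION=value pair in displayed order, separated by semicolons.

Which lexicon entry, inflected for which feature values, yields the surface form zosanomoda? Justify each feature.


underlying: zos-nomod-a
KEL=un - signalled by the affix -a
SUR=ol - signalled by the affix zos-
check: zosnomoda -> zosanomoda
lemma: nomod; KEL=un; SUR=ol


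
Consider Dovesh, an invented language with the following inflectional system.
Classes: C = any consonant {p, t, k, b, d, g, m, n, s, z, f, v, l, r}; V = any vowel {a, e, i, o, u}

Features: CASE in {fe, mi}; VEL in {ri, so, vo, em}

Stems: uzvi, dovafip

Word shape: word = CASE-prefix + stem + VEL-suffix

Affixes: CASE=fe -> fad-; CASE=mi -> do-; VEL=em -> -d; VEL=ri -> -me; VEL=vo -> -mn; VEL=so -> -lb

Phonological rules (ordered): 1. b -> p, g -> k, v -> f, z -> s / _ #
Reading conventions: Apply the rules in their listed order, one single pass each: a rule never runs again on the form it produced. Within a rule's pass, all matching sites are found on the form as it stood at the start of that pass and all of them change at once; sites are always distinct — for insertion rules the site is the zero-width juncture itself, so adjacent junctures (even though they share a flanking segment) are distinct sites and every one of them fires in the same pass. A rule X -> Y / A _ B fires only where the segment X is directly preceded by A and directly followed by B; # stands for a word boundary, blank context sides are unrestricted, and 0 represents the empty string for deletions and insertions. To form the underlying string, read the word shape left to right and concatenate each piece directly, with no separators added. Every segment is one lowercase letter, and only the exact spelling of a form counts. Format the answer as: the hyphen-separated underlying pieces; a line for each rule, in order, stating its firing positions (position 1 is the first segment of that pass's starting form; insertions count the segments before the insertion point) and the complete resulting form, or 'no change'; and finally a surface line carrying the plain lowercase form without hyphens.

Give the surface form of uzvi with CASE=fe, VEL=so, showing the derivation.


underlying: fad-uzvi-lb
1. b -> p, g -> k, v -> f, z -> s / _ #: fires at position(s) 9: faduzvilp
surface: faduzvilp


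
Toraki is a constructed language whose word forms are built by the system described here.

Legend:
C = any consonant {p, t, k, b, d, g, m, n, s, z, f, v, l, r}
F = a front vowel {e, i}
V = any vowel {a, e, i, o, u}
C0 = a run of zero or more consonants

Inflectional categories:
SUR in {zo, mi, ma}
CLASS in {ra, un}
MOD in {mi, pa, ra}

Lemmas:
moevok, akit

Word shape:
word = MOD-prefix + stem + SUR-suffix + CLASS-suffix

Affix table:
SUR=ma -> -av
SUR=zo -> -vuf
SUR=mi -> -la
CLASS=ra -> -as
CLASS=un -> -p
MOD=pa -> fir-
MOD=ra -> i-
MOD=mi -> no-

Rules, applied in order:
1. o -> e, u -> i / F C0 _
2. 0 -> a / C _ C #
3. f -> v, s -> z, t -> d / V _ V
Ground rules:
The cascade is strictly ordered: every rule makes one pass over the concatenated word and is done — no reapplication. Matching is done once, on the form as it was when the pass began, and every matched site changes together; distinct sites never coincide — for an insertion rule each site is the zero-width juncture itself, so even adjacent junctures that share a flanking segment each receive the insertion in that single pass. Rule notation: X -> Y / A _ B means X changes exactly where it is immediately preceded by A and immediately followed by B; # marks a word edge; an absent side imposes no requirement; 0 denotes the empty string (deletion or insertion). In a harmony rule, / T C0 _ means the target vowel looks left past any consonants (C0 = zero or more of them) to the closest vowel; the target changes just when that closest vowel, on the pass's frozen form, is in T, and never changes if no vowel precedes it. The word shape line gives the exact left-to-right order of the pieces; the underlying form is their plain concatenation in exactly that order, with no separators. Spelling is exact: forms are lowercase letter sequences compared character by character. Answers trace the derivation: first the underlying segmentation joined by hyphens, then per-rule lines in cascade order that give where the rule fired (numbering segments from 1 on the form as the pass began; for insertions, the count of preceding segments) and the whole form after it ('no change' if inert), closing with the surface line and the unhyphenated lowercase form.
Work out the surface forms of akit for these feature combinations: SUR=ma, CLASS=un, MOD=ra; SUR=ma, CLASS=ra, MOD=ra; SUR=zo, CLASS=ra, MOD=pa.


cell SUR=ma, CLASS=un, MOD=ra:
underlying: i-akit-av-p
1. o -> e, u -> i / F C0 _: no change
2. 0 -> a / C _ C #: inserts after position(s) 7: iakitavap
3. f -> v, s -> z, t -> d / V _ V: fires at position(s) 5: iakidavap
surface: iakidavap

cell SUR=ma, CLASS=ra, MOD=ra:
underlying: i-akit-av-as
1. o -> e, u -> i / F C0 _: no change
2. 0 -> a / C _ C #: no change
3. f -> v, s -> z, t -> d / V _ V: fires at position(s) 5: iakidavas
surface: iakidavas

cell SUR=zo, CLASS=ra, MOD=pa:
underlying: fir-akit-vuf-as
1. o -> e, u -> i / F C0 _: fires at position(s) 9: firakitvifas
2. 0 -> a / C _ C #: no change
3. f -> v, s -> z, t -> d / V _ V: fires at position(s) 10: firakitvivas
surface: firakitvivas


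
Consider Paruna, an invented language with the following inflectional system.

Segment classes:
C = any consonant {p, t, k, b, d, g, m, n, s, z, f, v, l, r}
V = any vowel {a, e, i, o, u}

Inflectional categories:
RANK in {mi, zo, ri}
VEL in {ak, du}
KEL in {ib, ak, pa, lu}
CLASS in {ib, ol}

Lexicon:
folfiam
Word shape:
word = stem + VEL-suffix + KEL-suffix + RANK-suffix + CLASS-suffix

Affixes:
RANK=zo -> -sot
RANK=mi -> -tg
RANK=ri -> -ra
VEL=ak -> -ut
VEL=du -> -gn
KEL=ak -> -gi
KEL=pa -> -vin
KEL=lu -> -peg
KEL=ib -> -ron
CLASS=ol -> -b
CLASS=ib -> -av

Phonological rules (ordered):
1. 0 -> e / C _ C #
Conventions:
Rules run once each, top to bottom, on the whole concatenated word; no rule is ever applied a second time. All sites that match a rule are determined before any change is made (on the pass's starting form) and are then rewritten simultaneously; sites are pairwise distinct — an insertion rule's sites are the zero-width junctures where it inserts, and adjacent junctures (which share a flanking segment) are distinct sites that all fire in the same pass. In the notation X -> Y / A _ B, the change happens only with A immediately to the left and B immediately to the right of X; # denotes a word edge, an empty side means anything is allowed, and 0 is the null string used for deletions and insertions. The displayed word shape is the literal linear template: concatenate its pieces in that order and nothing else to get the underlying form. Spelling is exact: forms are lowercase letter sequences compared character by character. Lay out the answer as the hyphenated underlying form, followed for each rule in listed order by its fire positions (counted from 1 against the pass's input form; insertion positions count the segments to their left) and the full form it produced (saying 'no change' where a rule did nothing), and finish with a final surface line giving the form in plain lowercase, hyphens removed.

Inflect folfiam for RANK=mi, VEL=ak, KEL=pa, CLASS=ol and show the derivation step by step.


underlying: folfiam-ut-vin-tg-b
1. 0 -> e / C _ C #: inserts after position(s) 14: folfiamutvintgeb
surface: folfiamutvintgeb


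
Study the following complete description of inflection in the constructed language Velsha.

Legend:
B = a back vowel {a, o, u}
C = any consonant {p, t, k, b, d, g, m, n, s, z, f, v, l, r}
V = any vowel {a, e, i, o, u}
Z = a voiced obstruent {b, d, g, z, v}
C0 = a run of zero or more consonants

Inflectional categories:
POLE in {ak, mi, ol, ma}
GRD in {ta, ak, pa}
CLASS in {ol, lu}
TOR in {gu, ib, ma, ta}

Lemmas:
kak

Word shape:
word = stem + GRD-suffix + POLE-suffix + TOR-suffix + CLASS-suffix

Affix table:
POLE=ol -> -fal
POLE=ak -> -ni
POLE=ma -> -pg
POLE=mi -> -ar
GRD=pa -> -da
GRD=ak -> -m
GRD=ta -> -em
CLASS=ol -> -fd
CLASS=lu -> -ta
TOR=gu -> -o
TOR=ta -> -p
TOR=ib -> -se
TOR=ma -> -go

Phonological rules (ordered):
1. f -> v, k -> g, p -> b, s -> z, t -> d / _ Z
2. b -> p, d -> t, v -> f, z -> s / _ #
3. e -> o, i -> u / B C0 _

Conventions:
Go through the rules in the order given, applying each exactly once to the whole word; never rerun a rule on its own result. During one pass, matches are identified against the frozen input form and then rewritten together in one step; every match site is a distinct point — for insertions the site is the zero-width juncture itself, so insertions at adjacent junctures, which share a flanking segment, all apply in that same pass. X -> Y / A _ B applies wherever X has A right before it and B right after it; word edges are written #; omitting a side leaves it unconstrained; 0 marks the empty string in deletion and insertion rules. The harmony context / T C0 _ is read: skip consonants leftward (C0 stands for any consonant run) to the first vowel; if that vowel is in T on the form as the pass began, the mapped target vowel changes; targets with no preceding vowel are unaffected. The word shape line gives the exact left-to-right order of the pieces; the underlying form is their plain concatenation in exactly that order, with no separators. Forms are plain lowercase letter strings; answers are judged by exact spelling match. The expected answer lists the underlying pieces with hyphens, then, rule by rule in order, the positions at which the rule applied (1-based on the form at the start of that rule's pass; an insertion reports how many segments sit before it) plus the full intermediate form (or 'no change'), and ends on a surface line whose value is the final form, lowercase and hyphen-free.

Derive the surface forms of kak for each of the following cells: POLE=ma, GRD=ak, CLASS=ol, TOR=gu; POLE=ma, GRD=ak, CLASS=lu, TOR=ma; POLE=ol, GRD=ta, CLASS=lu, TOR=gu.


cell POLE=ma, GRD=ak, CLASS=ol, TOR=gu:
underlying: kak-m-pg-o-fd
1. f -> v, k -> g, p -> b, s -> z, t -> d / _ Z: fires at position(s) 5, 8: kakmbgovd
2. b -> p, d -> t, v -> f, z -> s / _ #: fires at position(s) 9: kakmbgovt
3. e -> o, i -> u / B C0 _: no change
surface: kakmbgovt

cell POLE=ma, GRD=ak, CLASS=lu, TOR=ma:
underlying: kak-m-pg-go-ta
1. f -> v, k -> g, p -> b, s -> z, t -> d / _ Z: fires at position(s) 5: kakmbggota
2. b -> p, d -> t, v -> f, z -> s / _ #: no change
3. e -> o, i -> u / B C0 _: no change
surface: kakmbggota

cell POLE=ol, GRD=ta, CLASS=lu, TOR=gu:
underlying: kak-em-fal-o-ta
1. f -> v, k -> g, p -> b, s -> z, t -> d / _ Z: no change
2. b -> p, d -> t, v -> f, z -> s / _ #: no change
3. e -> o, i -> u / B C0 _: fires at position(s) 4: kakomfalota
surface: kakomfalota


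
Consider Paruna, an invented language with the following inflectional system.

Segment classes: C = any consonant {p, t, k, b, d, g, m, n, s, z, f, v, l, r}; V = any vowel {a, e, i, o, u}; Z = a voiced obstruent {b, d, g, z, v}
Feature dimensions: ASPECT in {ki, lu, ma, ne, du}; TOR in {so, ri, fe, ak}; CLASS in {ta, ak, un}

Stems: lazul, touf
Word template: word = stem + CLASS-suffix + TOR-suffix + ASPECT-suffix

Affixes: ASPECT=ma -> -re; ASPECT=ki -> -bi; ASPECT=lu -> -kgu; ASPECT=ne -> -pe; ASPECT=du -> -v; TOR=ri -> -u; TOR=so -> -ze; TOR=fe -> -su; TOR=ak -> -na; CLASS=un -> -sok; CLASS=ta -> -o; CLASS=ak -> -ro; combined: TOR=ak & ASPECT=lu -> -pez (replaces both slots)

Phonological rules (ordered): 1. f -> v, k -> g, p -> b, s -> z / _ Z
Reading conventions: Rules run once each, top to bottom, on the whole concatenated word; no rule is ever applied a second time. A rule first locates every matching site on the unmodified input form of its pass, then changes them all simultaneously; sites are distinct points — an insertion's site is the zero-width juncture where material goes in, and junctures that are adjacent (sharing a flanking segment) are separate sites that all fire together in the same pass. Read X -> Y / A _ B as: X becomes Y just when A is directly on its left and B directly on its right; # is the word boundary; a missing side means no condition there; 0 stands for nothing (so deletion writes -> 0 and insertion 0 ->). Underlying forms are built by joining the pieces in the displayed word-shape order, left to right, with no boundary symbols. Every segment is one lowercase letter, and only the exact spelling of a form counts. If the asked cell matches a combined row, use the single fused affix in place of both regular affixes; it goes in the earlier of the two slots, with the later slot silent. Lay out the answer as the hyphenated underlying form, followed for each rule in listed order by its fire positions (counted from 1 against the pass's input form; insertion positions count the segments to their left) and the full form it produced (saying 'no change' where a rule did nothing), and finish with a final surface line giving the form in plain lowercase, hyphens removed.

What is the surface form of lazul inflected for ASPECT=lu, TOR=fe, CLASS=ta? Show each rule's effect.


underlying: lazul-o-su-kgu
1. f -> v, k -> g, p -> b, s -> z / _ Z: fires at position(s) 9: lazulosuggu
surface: lazulosuggu
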